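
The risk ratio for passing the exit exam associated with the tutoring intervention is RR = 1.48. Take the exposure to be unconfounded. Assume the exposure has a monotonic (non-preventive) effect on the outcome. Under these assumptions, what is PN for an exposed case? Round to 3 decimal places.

Under exogeneity and monotonicity, PN = (RR − 1) / RR = 1 − 1/RR.
PN = (1.48 − 1) / 1.48 = 0.48 / 1.48 ≈ 0.3243

PN ≈ 0.324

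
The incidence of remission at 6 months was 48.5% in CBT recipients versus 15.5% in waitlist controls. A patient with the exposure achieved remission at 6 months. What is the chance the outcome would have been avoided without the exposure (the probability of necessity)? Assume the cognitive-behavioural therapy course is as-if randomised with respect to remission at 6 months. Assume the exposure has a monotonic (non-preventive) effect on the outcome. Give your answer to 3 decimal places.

PN ≈ 0.680

p₁ = 0.485, p₀ = 0.155.
Under exogeneity and monotonicity, PN = (p₁ − p₀) / p₁.
PN = (0.485 − 0.155) / 0.485 = 0.33 / 0.485 ≈ 0.6804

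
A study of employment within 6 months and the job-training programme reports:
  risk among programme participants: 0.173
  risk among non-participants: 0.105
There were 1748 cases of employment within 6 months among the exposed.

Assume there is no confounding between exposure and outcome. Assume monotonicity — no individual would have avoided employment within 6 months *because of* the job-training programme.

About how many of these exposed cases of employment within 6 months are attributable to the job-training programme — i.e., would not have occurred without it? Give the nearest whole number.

Let p₁ = 0.173, p₀ = 0.105.
PN = (p₁ − p₀)/p₁ = (0.173 − 0.105) / 0.173 ≈ 0.39306.
Attributable cases ≈ PN × (exposed cases) = 0.39306 × 1748 ≈ 687.08.

about 687 cases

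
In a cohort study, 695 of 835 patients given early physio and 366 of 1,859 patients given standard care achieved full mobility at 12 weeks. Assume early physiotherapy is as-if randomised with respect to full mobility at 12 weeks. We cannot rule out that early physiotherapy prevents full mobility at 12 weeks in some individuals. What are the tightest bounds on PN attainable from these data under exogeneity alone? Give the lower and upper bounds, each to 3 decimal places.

p₁ = P(outcome | exposed) = 695/835 = 0.83234
p₀ = P(outcome | unexposed) = 366/1859 = 0.19688
Under exogeneity alone the bounds on PN are max{0,(p₁−p₀)/p₁} ≤ PN ≤ min{1,(1−p₀)/p₁}.
  lower = (p₁ − p₀)/p₁ = 0.63546 / 0.83234 ≈ 0.7635
  upper = min{1, (1 − p₀)/p₁} = 0.80312 / 0.83234 ≈ 0.9649

0.763 ≤ PN ≤ 0.965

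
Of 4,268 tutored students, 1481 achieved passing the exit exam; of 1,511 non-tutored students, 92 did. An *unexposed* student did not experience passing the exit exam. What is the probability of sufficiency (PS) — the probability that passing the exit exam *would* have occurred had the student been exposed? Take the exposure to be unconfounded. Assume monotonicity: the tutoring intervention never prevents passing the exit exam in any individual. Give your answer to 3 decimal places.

PS ≈ 0.305

p₁ = P(outcome | exposed) = 1481/4268 = 0.347
p₀ = P(outcome | unexposed) = 92/1511 = 0.060887
Under exogeneity and monotonicity, PS = (p₁ − p₀) / (1 − p₀).
PS = (0.347 − 0.060887) / (1 − 0.060887) = 0.28611 / 0.93911 ≈ 0.3047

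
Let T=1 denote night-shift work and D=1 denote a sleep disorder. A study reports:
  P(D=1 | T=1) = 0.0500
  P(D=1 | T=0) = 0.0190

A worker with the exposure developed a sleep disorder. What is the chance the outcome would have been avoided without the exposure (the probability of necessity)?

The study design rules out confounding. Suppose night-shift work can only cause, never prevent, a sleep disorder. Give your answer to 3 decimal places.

Let p₁ = 0.05, p₀ = 0.019.
Under exogeneity and monotonicity, PN = (p₁ − p₀) / p₁.
PN = (0.05 − 0.019) / 0.05 = 0.031 / 0.05 ≈ 0.6200

PN ≈ 0.620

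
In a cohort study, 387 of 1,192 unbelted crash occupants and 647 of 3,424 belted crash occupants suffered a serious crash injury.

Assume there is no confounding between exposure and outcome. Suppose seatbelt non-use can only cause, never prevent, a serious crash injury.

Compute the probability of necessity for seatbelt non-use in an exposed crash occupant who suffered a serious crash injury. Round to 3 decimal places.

p₁ = P(outcome | exposed) = 387/1192 = 0.32466
p₀ = P(outcome | unexposed) = 647/3424 = 0.18896
Under exogeneity and monotonicity, PN = (p₁ − p₀) / p₁.
PN = (0.32466 − 0.18896) / 0.32466 = 0.1357 / 0.32466 ≈ 0.4180

PN ≈ 0.418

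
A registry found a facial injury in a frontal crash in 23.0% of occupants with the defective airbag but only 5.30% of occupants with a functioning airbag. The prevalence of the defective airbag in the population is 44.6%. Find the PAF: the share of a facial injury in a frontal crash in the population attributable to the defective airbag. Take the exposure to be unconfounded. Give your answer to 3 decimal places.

PAF ≈ 0.598

p₁ = 0.23, p₀ = 0.053.
Overall risk P(Y=1) = π·p₁ + (1−π)·p₀ = 0.446×0.23 + 0.554×0.053 = 0.13194.
Under exogeneity, PAF = [P(Y=1) − p₀] / P(Y=1).
PAF = (0.13194 − 0.053) / 0.13194 ≈ 0.5983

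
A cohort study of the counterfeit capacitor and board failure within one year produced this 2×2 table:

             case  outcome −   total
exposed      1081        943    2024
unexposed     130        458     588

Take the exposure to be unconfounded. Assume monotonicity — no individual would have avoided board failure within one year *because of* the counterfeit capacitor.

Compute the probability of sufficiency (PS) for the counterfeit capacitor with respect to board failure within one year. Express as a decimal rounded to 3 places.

PS ≈ 0.402

p₁ = P(outcome | exposed) = 1081/2024 = 0.53409
p₀ = P(outcome | unexposed) = 130/588 = 0.22109
Under exogeneity and monotonicity, PS = (p₁ − p₀) / (1 − p₀).
PS = (0.53409 − 0.22109) / (1 − 0.22109) = 0.313 / 0.77891 ≈ 0.4018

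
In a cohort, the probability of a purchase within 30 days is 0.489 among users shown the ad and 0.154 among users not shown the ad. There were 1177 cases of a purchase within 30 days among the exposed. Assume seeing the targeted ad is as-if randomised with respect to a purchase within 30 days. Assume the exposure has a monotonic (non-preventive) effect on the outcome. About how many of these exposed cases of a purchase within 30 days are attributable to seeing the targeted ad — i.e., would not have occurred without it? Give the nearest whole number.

Let p₁ = 0.489, p₀ = 0.154.
PN = (p₁ − p₀)/p₁ = (0.489 − 0.154) / 0.489 ≈ 0.68507.
Attributable cases ≈ PN × (exposed cases) = 0.68507 × 1177 ≈ 806.33.

about 806 cases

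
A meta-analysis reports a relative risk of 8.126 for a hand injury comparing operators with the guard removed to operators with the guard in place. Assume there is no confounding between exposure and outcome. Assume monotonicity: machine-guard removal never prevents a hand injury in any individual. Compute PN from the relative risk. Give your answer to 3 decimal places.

PN ≈ 0.877

Under exogeneity and monotonicity, PN = (RR − 1) / RR = 1 − 1/RR.
PN = (8.126 − 1) / 8.126 = 7.126 / 8.126 ≈ 0.8769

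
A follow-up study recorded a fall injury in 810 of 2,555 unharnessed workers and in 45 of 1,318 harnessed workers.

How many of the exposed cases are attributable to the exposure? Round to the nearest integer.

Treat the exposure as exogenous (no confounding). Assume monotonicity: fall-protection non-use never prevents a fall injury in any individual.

p₁ = P(outcome | exposed) = 810/2555 = 0.31703
p₀ = P(outcome | unexposed) = 45/1318 = 0.034143
PN = (p₁ − p₀)/p₁ = (0.31703 − 0.034143) / 0.31703 ≈ 0.89230.
Attributable cases ≈ PN × (exposed cases) = 0.89230 × 810 ≈ 722.77.

about 723 cases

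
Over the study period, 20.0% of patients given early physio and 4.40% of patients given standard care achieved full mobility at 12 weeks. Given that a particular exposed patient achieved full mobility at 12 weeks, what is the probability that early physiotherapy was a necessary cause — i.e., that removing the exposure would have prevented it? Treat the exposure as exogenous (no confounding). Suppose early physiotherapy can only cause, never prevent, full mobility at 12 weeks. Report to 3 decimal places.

PN ≈ 0.780

p₁ = 0.2, p₀ = 0.044.
Under exogeneity and monotonicity, PN = (p₁ − p₀) / p₁.
PN = (0.2 − 0.044) / 0.2 = 0.156 / 0.2 ≈ 0.7800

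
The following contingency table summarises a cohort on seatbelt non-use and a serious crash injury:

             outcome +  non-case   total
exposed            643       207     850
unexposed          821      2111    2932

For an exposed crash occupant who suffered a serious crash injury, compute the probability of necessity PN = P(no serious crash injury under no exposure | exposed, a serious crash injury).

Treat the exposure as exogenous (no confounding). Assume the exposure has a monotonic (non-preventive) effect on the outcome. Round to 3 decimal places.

p₁ = P(outcome | exposed) = 643/850 = 0.75647
p₀ = P(outcome | unexposed) = 821/2932 = 0.28001
Under exogeneity and monotonicity, PN = (p₁ − p₀) / p₁.
PN = (0.75647 − 0.28001) / 0.75647 = 0.47646 / 0.75647 ≈ 0.6298

PN ≈ 0.630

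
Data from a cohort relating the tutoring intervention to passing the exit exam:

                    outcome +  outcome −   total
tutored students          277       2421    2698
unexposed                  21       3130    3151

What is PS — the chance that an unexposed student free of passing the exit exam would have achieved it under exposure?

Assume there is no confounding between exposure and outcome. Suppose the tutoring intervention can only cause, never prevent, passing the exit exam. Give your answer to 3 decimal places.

p₁ = P(outcome | exposed) = 277/2698 = 0.10267
p₀ = P(outcome | unexposed) = 21/3151 = 0.0066646
Under exogeneity and monotonicity, PS = (p₁ − p₀)/(1 − p₀).
PS = (0.10267 − 0.0066646) / 0.99334 ≈ 0.0966

PS ≈ 0.097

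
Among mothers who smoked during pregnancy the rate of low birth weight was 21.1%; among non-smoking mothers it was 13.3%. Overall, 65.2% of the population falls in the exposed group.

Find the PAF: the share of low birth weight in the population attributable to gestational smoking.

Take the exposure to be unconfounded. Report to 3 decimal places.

p₁ = 0.211, p₀ = 0.133.
Overall risk P(Y=1) = π·p₁ + (1−π)·p₀ = 0.652×0.211 + 0.348×0.133 = 0.18386.
Under exogeneity, PAF = [P(Y=1) − p₀] / P(Y=1).
PAF = (0.18386 − 0.133) / 0.18386 ≈ 0.2766

PAF ≈ 0.277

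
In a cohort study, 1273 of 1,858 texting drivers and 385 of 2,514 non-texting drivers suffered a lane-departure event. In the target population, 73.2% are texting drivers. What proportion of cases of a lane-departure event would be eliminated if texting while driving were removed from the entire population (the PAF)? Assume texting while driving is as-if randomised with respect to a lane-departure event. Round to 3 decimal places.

p₁ = P(outcome | exposed) = 1273/1858 = 0.68515
p₀ = P(outcome | unexposed) = 385/2514 = 0.15314
Overall risk P(Y=1) = π·p₁ + (1−π)·p₀ = 0.732×0.68515 + 0.268×0.15314 = 0.54257.
Under exogeneity, PAF = [P(Y=1) − p₀] / P(Y=1).
PAF = (0.54257 − 0.15314) / 0.54257 ≈ 0.7177

PAF ≈ 0.718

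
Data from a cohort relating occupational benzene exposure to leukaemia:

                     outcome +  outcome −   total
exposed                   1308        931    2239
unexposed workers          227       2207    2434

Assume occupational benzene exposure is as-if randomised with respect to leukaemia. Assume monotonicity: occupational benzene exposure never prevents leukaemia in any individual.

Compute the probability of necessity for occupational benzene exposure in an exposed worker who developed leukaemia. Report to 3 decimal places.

p₁ = P(outcome | exposed) = 1308/2239 = 0.58419
p₀ = P(outcome | unexposed) = 227/2434 = 0.093262
Under exogeneity and monotonicity, PN = (p₁ − p₀) / p₁.
PN = (0.58419 − 0.093262) / 0.58419 = 0.49093 / 0.58419 ≈ 0.8404

PN ≈ 0.840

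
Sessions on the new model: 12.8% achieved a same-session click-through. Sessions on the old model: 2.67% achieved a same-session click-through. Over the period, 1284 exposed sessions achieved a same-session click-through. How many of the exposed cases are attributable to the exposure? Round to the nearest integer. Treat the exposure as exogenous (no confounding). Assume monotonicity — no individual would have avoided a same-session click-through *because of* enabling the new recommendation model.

p₁ = 0.128, p₀ = 0.0267.
PN = (p₁ − p₀)/p₁ = (0.128 − 0.0267) / 0.128 ≈ 0.79141.
Attributable cases ≈ PN × (exposed cases) = 0.79141 × 1284 ≈ 1016.17.

about 1016 cases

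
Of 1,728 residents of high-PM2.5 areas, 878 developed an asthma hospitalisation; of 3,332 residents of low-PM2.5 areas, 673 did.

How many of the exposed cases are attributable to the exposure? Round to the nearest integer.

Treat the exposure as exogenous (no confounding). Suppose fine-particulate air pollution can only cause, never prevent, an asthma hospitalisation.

about 529 cases

p₁ = P(outcome | exposed) = 878/1728 = 0.5081
p₀ = P(outcome | unexposed) = 673/3332 = 0.20198
PN = (p₁ − p₀)/p₁ = (0.5081 − 0.20198) / 0.5081 ≈ 0.60248.
Attributable cases ≈ PN × (exposed cases) = 0.60248 × 878 ≈ 528.98.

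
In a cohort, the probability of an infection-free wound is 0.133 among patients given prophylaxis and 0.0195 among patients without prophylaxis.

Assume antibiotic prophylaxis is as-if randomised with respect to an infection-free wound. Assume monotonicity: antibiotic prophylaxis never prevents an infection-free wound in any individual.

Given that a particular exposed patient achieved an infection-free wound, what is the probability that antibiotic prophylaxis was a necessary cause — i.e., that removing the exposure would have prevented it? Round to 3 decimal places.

PN ≈ 0.853

Let p₁ = 0.133, p₀ = 0.0195.
Under exogeneity and monotonicity, PN = (p₁ − p₀) / p₁.
PN = (0.133 − 0.0195) / 0.133 = 0.1135 / 0.133 ≈ 0.8534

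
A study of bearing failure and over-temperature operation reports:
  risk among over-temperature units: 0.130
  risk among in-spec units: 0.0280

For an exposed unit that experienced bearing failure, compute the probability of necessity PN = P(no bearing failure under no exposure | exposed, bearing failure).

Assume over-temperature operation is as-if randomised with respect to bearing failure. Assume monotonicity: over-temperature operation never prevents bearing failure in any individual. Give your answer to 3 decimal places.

PN ≈ 0.785

Let p₁ = 0.13, p₀ = 0.028.
Under exogeneity and monotonicity, PN = (p₁ − p₀) / p₁.
PN = (0.13 − 0.028) / 0.13 = 0.102 / 0.13 ≈ 0.7846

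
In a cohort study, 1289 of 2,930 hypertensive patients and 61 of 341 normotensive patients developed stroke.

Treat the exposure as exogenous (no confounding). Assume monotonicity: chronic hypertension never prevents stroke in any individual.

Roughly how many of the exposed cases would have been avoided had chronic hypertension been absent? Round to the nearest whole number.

p₁ = P(outcome | exposed) = 1289/2930 = 0.43993
p₀ = P(outcome | unexposed) = 61/341 = 0.17889
PN = (p₁ − p₀)/p₁ = (0.43993 − 0.17889) / 0.43993 ≈ 0.59338.
Attributable cases ≈ PN × (exposed cases) = 0.59338 × 1289 ≈ 764.87.

about 765 cases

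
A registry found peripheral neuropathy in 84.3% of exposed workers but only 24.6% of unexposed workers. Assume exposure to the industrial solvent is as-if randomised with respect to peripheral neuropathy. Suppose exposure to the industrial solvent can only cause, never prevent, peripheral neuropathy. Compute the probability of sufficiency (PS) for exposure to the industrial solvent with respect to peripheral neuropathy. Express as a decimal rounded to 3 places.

p₁ = 0.843, p₀ = 0.246.
Under exogeneity and monotonicity, PS = (p₁ − p₀) / (1 − p₀).
PS = (0.843 − 0.246) / (1 − 0.246) = 0.597 / 0.754 ≈ 0.7918

PS ≈ 0.792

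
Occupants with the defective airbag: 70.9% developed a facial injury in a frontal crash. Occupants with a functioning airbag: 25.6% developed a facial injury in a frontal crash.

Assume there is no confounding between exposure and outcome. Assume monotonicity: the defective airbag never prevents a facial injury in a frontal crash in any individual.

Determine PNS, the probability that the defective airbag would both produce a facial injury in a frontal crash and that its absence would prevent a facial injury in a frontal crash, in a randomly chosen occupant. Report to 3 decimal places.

PNS ≈ 0.453

p₁ = 0.709, p₀ = 0.256.
Under exogeneity and monotonicity, PNS = p₁ − p₀.
PNS = 0.709 − 0.256 = 0.453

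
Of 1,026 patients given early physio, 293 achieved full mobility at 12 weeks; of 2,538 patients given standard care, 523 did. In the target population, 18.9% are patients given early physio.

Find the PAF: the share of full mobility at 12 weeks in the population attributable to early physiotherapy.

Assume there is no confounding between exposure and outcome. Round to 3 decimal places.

PAF ≈ 0.068

p₁ = P(outcome | exposed) = 293/1026 = 0.28558
p₀ = P(outcome | unexposed) = 523/2538 = 0.20607
Overall risk P(Y=1) = π·p₁ + (1−π)·p₀ = 0.189×0.28558 + 0.811×0.20607 = 0.22109.
Under exogeneity, PAF = [P(Y=1) − p₀] / P(Y=1).
PAF = (0.22109 − 0.20607) / 0.22109 ≈ 0.0680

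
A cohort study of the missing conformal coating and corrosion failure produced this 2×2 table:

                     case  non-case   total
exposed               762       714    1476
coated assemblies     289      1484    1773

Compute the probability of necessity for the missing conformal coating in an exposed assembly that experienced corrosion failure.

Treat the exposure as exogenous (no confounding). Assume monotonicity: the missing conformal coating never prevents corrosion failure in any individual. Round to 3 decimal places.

p₁ = P(outcome | exposed) = 762/1476 = 0.51626
p₀ = P(outcome | unexposed) = 289/1773 = 0.163
Under exogeneity and monotonicity, PN = (p₁ − p₀) / p₁.
PN = (0.51626 − 0.163) / 0.51626 = 0.35326 / 0.51626 ≈ 0.6843

PN ≈ 0.684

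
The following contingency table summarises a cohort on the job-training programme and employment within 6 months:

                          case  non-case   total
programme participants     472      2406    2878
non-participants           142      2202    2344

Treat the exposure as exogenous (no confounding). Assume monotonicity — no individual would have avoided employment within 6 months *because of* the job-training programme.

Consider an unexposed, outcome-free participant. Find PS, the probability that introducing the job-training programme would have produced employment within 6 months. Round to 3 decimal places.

PS ≈ 0.110

p₁ = P(outcome | exposed) = 472/2878 = 0.164
p₀ = P(outcome | unexposed) = 142/2344 = 0.06058
Under exogeneity and monotonicity, PS = (p₁ − p₀)/(1 − p₀).
PS = (0.164 − 0.06058) / 0.93942 ≈ 0.1101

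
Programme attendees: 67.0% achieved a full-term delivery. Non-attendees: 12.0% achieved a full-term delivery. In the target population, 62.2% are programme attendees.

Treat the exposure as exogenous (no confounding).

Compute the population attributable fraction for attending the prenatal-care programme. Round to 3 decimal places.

PAF ≈ 0.740

p₁ = 0.67, p₀ = 0.12.
Overall risk P(Y=1) = π·p₁ + (1−π)·p₀ = 0.622×0.67 + 0.378×0.12 = 0.4621.
Under exogeneity, PAF = [P(Y=1) − p₀] / P(Y=1).
PAF = (0.4621 − 0.12) / 0.4621 ≈ 0.7403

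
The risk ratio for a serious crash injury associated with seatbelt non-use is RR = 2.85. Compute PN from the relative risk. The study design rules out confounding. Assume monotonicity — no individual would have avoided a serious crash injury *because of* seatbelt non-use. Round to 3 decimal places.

PN ≈ 0.649

Under exogeneity and monotonicity, PN = (RR − 1) / RR = 1 − 1/RR.
PN = (2.85 − 1) / 2.85 = 1.85 / 2.85 ≈ 0.6491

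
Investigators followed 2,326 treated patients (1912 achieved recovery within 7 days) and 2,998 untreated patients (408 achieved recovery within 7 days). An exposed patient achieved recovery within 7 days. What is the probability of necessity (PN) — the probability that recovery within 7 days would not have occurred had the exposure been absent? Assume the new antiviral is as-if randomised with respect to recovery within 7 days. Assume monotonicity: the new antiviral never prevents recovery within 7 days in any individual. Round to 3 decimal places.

p₁ = P(outcome | exposed) = 1912/2326 = 0.82201
p₀ = P(outcome | unexposed) = 408/2998 = 0.13609
Under exogeneity and monotonicity, PN = (p₁ − p₀) / p₁.
PN = (0.82201 − 0.13609) / 0.82201 = 0.68592 / 0.82201 ≈ 0.8344

PN ≈ 0.834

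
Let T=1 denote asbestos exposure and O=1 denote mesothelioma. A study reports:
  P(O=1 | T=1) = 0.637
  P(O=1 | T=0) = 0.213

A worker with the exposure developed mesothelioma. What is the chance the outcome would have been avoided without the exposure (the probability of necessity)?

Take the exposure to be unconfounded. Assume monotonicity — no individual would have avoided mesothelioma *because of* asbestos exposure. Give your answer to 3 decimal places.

PN ≈ 0.666

Let p₁ = 0.637, p₀ = 0.213.
Under exogeneity and monotonicity, PN = (p₁ − p₀) / p₁.
PN = (0.637 − 0.213) / 0.637 = 0.424 / 0.637 ≈ 0.6656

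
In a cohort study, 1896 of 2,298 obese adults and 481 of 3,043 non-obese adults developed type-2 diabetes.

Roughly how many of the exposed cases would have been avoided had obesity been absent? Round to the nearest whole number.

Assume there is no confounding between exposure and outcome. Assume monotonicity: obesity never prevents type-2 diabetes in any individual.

p₁ = P(outcome | exposed) = 1896/2298 = 0.82507
p₀ = P(outcome | unexposed) = 481/3043 = 0.15807
PN = (p₁ − p₀)/p₁ = (0.82507 − 0.15807) / 0.82507 ≈ 0.80842.
Attributable cases ≈ PN × (exposed cases) = 0.80842 × 1896 ≈ 1532.76.

about 1533 cases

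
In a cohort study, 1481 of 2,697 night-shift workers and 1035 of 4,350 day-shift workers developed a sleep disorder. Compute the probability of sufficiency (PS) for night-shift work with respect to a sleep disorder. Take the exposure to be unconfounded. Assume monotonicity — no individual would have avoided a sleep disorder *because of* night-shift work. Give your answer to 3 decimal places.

PS ≈ 0.408

p₁ = P(outcome | exposed) = 1481/2697 = 0.54913
p₀ = P(outcome | unexposed) = 1035/4350 = 0.23793
Under exogeneity and monotonicity, PS = (p₁ − p₀) / (1 − p₀).
PS = (0.54913 − 0.23793) / (1 − 0.23793) = 0.3112 / 0.76207 ≈ 0.4084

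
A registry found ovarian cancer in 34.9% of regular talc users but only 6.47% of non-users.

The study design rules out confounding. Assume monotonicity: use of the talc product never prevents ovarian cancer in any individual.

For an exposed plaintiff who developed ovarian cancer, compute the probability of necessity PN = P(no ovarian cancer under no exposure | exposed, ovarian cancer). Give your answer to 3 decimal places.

p₁ = 0.349, p₀ = 0.0647.
Under exogeneity and monotonicity, PN = (p₁ − p₀) / p₁.
PN = (0.349 − 0.0647) / 0.349 = 0.2843 / 0.349 ≈ 0.8146

PN ≈ 0.815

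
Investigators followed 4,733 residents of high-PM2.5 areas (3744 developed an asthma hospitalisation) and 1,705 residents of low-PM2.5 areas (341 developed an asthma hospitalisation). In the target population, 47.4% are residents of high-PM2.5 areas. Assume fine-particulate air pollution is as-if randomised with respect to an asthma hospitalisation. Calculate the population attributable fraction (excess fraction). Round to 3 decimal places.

p₁ = P(outcome | exposed) = 3744/4733 = 0.79104
p₀ = P(outcome | unexposed) = 341/1705 = 0.2
Overall risk P(Y=1) = π·p₁ + (1−π)·p₀ = 0.474×0.79104 + 0.526×0.2 = 0.48015.
Under exogeneity, PAF = [P(Y=1) − p₀] / P(Y=1).
PAF = (0.48015 − 0.2) / 0.48015 ≈ 0.5835

PAF ≈ 0.583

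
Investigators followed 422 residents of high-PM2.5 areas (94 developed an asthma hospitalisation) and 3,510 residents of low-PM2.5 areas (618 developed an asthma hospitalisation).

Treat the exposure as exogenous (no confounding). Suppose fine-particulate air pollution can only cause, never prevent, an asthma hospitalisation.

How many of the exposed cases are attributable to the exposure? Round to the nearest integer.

about 20 cases

p₁ = P(outcome | exposed) = 94/422 = 0.22275
p₀ = P(outcome | unexposed) = 618/3510 = 0.17607
PN = (p₁ − p₀)/p₁ = (0.22275 − 0.17607) / 0.22275 ≈ 0.20957.
Attributable cases ≈ PN × (exposed cases) = 0.20957 × 94 ≈ 19.70.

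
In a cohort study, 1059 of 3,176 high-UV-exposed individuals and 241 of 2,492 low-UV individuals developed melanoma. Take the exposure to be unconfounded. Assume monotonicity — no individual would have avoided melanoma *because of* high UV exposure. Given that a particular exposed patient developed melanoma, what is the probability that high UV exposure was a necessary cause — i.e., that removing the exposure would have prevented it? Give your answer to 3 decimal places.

PN ≈ 0.710

p₁ = P(outcome | exposed) = 1059/3176 = 0.33344
p₀ = P(outcome | unexposed) = 241/2492 = 0.096709
Under exogeneity and monotonicity, PN = (p₁ − p₀) / p₁.
PN = (0.33344 − 0.096709) / 0.33344 = 0.23673 / 0.33344 ≈ 0.7100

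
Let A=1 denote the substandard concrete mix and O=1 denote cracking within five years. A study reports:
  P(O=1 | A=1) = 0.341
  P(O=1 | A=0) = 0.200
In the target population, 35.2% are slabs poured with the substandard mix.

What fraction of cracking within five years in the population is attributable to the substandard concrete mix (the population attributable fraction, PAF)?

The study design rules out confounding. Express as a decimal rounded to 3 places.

PAF ≈ 0.199

Let p₁ = 0.341, p₀ = 0.2.
Overall risk P(Y=1) = π·p₁ + (1−π)·p₀ = 0.352×0.341 + 0.648×0.2 = 0.24963.
Under exogeneity, PAF = [P(Y=1) − p₀] / P(Y=1).
PAF = (0.24963 − 0.2) / 0.24963 ≈ 0.1988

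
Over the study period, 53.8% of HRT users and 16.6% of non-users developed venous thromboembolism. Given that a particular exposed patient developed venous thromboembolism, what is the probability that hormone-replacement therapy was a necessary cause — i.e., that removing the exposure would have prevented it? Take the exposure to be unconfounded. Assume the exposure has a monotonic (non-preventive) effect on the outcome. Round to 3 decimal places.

PN ≈ 0.691

p₁ = 0.538, p₀ = 0.166.
Under exogeneity and monotonicity, PN = (p₁ − p₀) / p₁.
PN = (0.538 − 0.166) / 0.538 = 0.372 / 0.538 ≈ 0.6914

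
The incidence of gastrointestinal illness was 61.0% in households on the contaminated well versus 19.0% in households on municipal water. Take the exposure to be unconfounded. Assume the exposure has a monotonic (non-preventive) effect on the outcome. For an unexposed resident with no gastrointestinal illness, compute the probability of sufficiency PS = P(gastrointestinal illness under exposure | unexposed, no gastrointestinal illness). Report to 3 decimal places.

p₁ = 0.61, p₀ = 0.19.
Under exogeneity and monotonicity, PS = (p₁ − p₀) / (1 − p₀).
PS = (0.61 − 0.19) / (1 − 0.19) = 0.42 / 0.81 ≈ 0.5185

PS ≈ 0.519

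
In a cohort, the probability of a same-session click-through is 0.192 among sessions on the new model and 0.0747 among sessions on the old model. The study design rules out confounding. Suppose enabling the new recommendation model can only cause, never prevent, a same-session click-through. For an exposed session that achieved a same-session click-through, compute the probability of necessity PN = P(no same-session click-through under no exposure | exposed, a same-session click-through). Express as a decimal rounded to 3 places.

Let p₁ = 0.192, p₀ = 0.0747.
Under exogeneity and monotonicity, PN = (p₁ − p₀) / p₁.
PN = (0.192 − 0.0747) / 0.192 = 0.1173 / 0.192 ≈ 0.6109

PN ≈ 0.611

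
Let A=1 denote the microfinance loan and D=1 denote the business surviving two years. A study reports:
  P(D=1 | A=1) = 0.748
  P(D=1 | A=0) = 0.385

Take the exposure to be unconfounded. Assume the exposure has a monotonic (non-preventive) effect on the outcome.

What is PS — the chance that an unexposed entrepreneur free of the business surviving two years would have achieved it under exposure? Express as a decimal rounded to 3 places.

PS ≈ 0.590

Let p₁ = 0.748, p₀ = 0.385.
Under exogeneity and monotonicity, PS = (p₁ − p₀) / (1 − p₀).
PS = (0.748 − 0.385) / (1 − 0.385) = 0.363 / 0.615 ≈ 0.5902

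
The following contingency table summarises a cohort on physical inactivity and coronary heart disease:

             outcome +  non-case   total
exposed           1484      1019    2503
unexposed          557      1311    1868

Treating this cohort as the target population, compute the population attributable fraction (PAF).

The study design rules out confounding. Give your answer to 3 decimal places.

p₁ = P(outcome | exposed) = 1484/2503 = 0.59289
p₀ = P(outcome | unexposed) = 557/1868 = 0.29818
Exposure prevalence π = 2503/4371 = 0.57264; overall risk P(Y=1) = 0.46694.
Under exogeneity, PAF = [P(Y=1) − p₀]/P(Y=1).
PAF = (0.46694 − 0.29818) / 0.46694 ≈ 0.3614

PAF ≈ 0.361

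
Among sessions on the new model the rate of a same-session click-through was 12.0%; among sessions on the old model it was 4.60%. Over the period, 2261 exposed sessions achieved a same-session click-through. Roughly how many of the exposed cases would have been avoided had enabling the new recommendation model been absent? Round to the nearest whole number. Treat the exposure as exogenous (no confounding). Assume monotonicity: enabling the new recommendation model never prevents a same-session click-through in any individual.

about 1394 cases

p₁ = 0.12, p₀ = 0.046.
PN = (p₁ − p₀)/p₁ = (0.12 − 0.046) / 0.12 ≈ 0.61667.
Attributable cases ≈ PN × (exposed cases) = 0.61667 × 2261 ≈ 1394.28.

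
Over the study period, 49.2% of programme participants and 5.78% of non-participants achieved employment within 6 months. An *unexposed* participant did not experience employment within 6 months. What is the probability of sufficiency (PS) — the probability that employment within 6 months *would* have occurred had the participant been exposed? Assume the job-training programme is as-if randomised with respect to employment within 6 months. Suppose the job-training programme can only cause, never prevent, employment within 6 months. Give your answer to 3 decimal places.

p₁ = 0.492, p₀ = 0.0578.
Under exogeneity and monotonicity, PS = (p₁ − p₀) / (1 − p₀).
PS = (0.492 − 0.0578) / (1 − 0.0578) = 0.4342 / 0.9422 ≈ 0.4608

PS ≈ 0.461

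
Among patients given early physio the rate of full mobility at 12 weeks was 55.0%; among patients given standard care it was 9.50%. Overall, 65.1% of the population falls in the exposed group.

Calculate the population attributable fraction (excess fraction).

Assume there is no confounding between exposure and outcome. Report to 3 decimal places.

p₁ = 0.55, p₀ = 0.095.
Overall risk P(Y=1) = π·p₁ + (1−π)·p₀ = 0.651×0.55 + 0.349×0.095 = 0.3912.
Under exogeneity, PAF = [P(Y=1) − p₀] / P(Y=1).
PAF = (0.3912 − 0.095) / 0.3912 ≈ 0.7572

PAF ≈ 0.757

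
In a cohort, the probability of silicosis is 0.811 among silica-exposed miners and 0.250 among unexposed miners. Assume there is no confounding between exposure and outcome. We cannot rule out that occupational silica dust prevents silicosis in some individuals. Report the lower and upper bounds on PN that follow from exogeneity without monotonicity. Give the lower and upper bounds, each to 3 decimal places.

Let p₁ = 0.811, p₀ = 0.25.
Under exogeneity alone the bounds on PN are max{0,(p₁−p₀)/p₁} ≤ PN ≤ min{1,(1−p₀)/p₁}.
  lower = (p₁ − p₀)/p₁ = 0.561 / 0.811 ≈ 0.6917
  upper = min{1, (1 − p₀)/p₁} = 0.75 / 0.811 ≈ 0.9248

0.692 ≤ PN ≤ 0.925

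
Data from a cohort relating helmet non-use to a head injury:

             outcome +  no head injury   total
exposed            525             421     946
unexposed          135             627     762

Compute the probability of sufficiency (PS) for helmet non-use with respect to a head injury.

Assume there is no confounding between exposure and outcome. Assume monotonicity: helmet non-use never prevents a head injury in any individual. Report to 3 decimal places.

PS ≈ 0.459

p₁ = P(outcome | exposed) = 525/946 = 0.55497
p₀ = P(outcome | unexposed) = 135/762 = 0.17717
Under exogeneity and monotonicity, PS = (p₁ − p₀) / (1 − p₀).
PS = (0.55497 − 0.17717) / (1 − 0.17717) = 0.3778 / 0.82283 ≈ 0.4591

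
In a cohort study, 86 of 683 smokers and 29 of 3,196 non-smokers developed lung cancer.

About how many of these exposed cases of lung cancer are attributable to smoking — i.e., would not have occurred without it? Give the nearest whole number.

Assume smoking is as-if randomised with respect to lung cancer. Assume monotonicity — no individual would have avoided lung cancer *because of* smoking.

about 80 cases

p₁ = P(outcome | exposed) = 86/683 = 0.12592
p₀ = P(outcome | unexposed) = 29/3196 = 0.0090738
PN = (p₁ − p₀)/p₁ = (0.12592 − 0.0090738) / 0.12592 ≈ 0.92794.
Attributable cases ≈ PN × (exposed cases) = 0.92794 × 86 ≈ 79.80.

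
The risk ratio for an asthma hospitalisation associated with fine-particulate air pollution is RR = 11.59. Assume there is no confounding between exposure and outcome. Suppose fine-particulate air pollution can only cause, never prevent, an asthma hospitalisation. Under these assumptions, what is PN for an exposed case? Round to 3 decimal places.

Under exogeneity and monotonicity, PN = (RR − 1) / RR = 1 − 1/RR.
PN = (11.59 − 1) / 11.59 = 10.59 / 11.59 ≈ 0.9137

PN ≈ 0.914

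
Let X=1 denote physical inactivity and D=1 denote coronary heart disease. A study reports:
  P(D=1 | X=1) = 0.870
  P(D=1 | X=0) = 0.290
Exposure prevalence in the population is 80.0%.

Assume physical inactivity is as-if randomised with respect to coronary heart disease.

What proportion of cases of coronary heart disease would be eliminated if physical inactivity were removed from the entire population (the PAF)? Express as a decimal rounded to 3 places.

Let p₁ = 0.87, p₀ = 0.29.
Overall risk P(Y=1) = π·p₁ + (1−π)·p₀ = 0.8×0.87 + 0.2×0.29 = 0.754.
Under exogeneity, PAF = [P(Y=1) − p₀] / P(Y=1).
PAF = (0.754 − 0.29) / 0.754 ≈ 0.6154

PAF ≈ 0.615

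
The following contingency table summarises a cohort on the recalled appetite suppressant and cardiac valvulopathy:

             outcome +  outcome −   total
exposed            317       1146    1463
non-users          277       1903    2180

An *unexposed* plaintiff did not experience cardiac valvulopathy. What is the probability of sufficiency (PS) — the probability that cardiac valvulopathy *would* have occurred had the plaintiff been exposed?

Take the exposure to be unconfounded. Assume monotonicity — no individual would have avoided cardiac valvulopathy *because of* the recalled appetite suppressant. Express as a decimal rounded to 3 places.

p₁ = P(outcome | exposed) = 317/1463 = 0.21668
p₀ = P(outcome | unexposed) = 277/2180 = 0.12706
Under exogeneity and monotonicity, PS = (p₁ − p₀) / (1 − p₀).
PS = (0.21668 − 0.12706) / (1 − 0.12706) = 0.089614 / 0.87294 ≈ 0.1027

PS ≈ 0.103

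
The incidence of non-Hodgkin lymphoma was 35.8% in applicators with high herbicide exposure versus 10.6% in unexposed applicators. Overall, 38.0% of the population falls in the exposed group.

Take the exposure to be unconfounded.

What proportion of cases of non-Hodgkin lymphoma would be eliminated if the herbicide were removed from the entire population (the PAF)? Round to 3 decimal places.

p₁ = 0.358, p₀ = 0.106.
Overall risk P(Y=1) = π·p₁ + (1−π)·p₀ = 0.38×0.358 + 0.62×0.106 = 0.20176.
Under exogeneity, PAF = [P(Y=1) − p₀] / P(Y=1).
PAF = (0.20176 − 0.106) / 0.20176 ≈ 0.4746

PAF ≈ 0.475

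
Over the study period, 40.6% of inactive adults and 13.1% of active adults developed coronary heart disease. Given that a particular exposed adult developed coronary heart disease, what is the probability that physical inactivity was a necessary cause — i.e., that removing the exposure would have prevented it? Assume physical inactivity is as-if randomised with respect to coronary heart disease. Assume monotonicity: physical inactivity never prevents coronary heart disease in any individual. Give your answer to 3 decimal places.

p₁ = 0.406, p₀ = 0.131.
Under exogeneity and monotonicity, PN = (p₁ − p₀) / p₁.
PN = (0.406 − 0.131) / 0.406 = 0.275 / 0.406 ≈ 0.6773

PN ≈ 0.677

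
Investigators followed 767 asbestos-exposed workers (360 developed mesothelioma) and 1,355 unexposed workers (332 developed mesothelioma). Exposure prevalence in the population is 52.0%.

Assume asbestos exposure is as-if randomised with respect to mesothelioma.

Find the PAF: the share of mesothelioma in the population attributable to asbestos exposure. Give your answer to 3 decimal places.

PAF ≈ 0.323

p₁ = P(outcome | exposed) = 360/767 = 0.46936
p₀ = P(outcome | unexposed) = 332/1355 = 0.24502
Overall risk P(Y=1) = π·p₁ + (1−π)·p₀ = 0.52×0.46936 + 0.48×0.24502 = 0.36168.
Under exogeneity, PAF = [P(Y=1) − p₀] / P(Y=1).
PAF = (0.36168 − 0.24502) / 0.36168 ≈ 0.3225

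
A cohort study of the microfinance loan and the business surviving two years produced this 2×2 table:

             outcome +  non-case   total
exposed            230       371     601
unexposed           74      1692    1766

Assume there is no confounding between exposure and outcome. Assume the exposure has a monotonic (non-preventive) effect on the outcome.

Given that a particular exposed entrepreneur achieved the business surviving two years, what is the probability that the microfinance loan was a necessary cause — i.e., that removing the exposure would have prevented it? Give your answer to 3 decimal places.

p₁ = P(outcome | exposed) = 230/601 = 0.3827
p₀ = P(outcome | unexposed) = 74/1766 = 0.041903
Under exogeneity and monotonicity, PN = (p₁ − p₀)/p₁.
PN = (0.3827 − 0.041903) / 0.3827 ≈ 0.8905

PN ≈ 0.891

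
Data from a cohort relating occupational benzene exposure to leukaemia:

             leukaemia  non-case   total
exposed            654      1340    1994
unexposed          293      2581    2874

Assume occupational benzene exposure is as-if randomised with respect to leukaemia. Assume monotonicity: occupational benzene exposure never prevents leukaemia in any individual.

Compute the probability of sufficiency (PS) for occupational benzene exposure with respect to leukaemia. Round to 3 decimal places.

PS ≈ 0.252

p₁ = P(outcome | exposed) = 654/1994 = 0.32798
p₀ = P(outcome | unexposed) = 293/2874 = 0.10195
Under exogeneity and monotonicity, PS = (p₁ − p₀)/(1 − p₀).
PS = (0.32798 − 0.10195) / 0.89805 ≈ 0.2517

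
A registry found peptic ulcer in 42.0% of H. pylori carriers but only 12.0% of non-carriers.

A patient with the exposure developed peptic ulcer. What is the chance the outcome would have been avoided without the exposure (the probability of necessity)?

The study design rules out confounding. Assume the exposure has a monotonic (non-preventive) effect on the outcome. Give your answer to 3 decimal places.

p₁ = 0.42, p₀ = 0.12.
Under exogeneity and monotonicity, PN = (p₁ − p₀) / p₁.
PN = (0.42 − 0.12) / 0.42 = 0.3 / 0.42 ≈ 0.7143

PN ≈ 0.714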